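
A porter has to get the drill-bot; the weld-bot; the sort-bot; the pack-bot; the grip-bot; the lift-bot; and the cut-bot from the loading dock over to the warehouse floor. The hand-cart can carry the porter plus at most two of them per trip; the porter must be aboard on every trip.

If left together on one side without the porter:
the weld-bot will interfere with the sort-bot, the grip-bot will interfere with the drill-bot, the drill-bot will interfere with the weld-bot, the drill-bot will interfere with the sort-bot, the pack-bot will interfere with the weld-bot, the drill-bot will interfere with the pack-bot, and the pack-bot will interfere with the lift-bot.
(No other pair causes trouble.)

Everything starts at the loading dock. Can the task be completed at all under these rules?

Whatever the first load, the items left behind include a forbidden pair without the porter. No opening move is safe, so no plan exists.

No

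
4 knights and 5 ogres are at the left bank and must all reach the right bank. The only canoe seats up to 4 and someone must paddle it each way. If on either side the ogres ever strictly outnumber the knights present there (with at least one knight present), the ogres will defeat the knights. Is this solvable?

The ogres already outnumber the knights at the left bank before anyone moves, so the starting position itself is disallowed.

No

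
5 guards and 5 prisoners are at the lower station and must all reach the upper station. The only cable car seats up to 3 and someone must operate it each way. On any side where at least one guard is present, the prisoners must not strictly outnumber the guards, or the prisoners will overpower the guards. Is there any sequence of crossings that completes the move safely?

Yes

1. 2 prisoners → the upper station.  (the lower station: 5G 3P; the upper station: 0G 2P)
2. 1 prisoner ← the lower station.  (the lower station: 5G 4P; the upper station: 0G 1P)
3. 3 prisoners → the upper station.  (the lower station: 5G 1P; the upper station: 0G 4P)
4. 1 prisoner ← the lower station.  (the lower station: 5G 2P; the upper station: 0G 3P)
5. 3 guards → the upper station.  (the lower station: 2G 2P; the upper station: 3G 3P)
6. 1 guard and 1 prisoner ← the lower station.  (the lower station: 3G 3P; the upper station: 2G 2P)
7. 3 guards → the upper station.  (the lower station: 0G 3P; the upper station: 5G 2P)
8. 1 prisoner ← the lower station.  (the lower station: 0G 4P; the upper station: 5G 1P)
9. 2 prisoners → the upper station.  (the lower station: 0G 2P; the upper station: 5G 3P)
10. 1 prisoner ← the lower station.  (the lower station: 0G 3P; the upper station: 5G 2P)
11. 3 prisoners → the upper station.  (the lower station: 0G 0P; the upper station: 5G 5P)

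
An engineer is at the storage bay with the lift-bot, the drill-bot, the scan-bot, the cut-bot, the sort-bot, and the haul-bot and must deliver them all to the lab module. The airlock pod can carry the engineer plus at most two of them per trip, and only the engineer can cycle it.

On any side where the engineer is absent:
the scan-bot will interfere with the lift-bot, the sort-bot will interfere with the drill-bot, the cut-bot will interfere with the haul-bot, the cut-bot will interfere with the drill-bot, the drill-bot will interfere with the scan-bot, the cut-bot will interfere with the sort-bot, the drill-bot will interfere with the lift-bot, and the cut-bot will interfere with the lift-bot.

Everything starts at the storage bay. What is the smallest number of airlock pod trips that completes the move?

Whatever the first load, the items left behind include a forbidden pair without the engineer. No opening move is safe, so no plan exists.

impossible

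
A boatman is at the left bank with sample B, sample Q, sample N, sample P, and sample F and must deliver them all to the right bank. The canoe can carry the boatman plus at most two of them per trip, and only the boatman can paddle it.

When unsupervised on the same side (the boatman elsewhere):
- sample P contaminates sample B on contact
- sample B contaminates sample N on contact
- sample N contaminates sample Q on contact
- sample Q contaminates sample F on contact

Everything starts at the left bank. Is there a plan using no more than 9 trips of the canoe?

Yes — this plan uses 7 crossings (≤ 9):
1. Boatman goes to the right bank with sample B and sample Q.  [the left bank: sample F, sample N, sample P | the right bank: sample B, sample Q]
2. Boatman goes back to the left bank alone.  [the left bank: sample F, sample N, sample P | the right bank: sample B, sample Q]
3. Boatman goes to the right bank with sample N.  [the left bank: sample F, sample P | the right bank: sample B, sample N, sample Q]
4. Boatman goes back to the left bank with sample B and sample Q.  [the left bank: sample B, sample F, sample P, sample Q | the right bank: sample N]
5. Boatman goes to the right bank with sample F and sample P.  [the left bank: sample B, sample Q | the right bank: sample F, sample N, sample P]
6. Boatman goes back to the left bank alone.  [the left bank: sample B, sample Q | the right bank: sample F, sample N, sample P]
7. Boatman goes to the right bank with sample B and sample Q.  [the left bank: — | the right bank: sample B, sample F, sample N, sample P, sample Q]

Yes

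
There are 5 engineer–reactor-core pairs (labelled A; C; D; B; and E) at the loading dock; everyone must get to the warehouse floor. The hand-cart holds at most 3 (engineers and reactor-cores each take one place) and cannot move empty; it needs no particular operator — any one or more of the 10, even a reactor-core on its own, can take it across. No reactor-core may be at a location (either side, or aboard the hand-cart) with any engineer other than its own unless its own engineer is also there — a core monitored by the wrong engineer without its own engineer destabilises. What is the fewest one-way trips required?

Counting alone: each trip to the warehouse floor takes at most 3 across and each return brings at least 1 back, so after t trips out (and t−1 returns) at most 3t − (t−1) of the 10 are across; that first reaches 10 at t = 5, so at least 9 crossings are needed.
The safety rule pushes this higher. Following every safe sequence of crossings, the most of the 10 that can be at the warehouse floor as the hand-cart arrives there on crossing 9 is 9 — never all 10.
So no plan with fewer than 11 crossings exists, and this one achieves 11:
1. engineer A and reactor-core A cross → the warehouse floor.
2. engineer A crosses ← the loading dock.
3. reactor-core B, reactor-core C, and reactor-core D cross → the warehouse floor.
4. reactor-core A crosses ← the loading dock.
5. engineer B, engineer C, and engineer D cross → the warehouse floor.
6. engineer C and reactor-core C cross ← the loading dock.
7. engineer A, engineer C, and engineer E cross → the warehouse floor.
8. reactor-core D crosses ← the loading dock.
9. reactor-core A and reactor-core C cross → the warehouse floor.
10. reactor-core A crosses ← the loading dock.
11. reactor-core A, reactor-core D, and reactor-core E cross → the warehouse floor.

11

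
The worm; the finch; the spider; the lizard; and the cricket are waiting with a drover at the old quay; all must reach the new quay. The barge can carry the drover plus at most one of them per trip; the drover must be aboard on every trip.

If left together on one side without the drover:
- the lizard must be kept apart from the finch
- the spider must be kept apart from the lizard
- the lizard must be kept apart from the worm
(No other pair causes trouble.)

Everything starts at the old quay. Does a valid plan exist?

No

Following every safe sequence of crossings from the start, the most of the 5 that can be at the new quay as the barge arrives there on crossings 1, 3, 5 is 1, 2, 3 respectively; the best ever achieved is 3 of 5.
From crossing 7 on, no configuration arises that was not already reachable earlier: only 18 distinct safe configurations (who is on which side, and where the barge is) can ever be reached, none of them has everyone across, and every continuation just revisits them. So no valid plan exists.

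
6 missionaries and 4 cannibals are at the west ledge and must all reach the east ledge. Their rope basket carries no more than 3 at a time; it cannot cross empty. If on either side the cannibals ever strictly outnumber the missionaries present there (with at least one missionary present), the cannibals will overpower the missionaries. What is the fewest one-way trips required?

Counting alone: each trip to the east ledge takes at most 3 across and each return brings at least 1 back, so after t trips out (and t−1 returns) at most 3t − (t−1) of the 10 are across; that first reaches 10 at t = 5, so at least 9 crossings are needed.
The plan below uses exactly 9 crossings, so it is optimal:
1. 2 cannibals → the east ledge.  (the west ledge: 6M 2C; the east ledge: 0M 2C)
2. 1 cannibal ← the west ledge.  (the west ledge: 6M 3C; the east ledge: 0M 1C)
3. 3 cannibals → the east ledge.  (the west ledge: 6M 0C; the east ledge: 0M 4C)
4. 1 cannibal ← the west ledge.  (the west ledge: 6M 1C; the east ledge: 0M 3C)
5. 3 missionaries → the east ledge.  (the west ledge: 3M 1C; the east ledge: 3M 3C)
6. 1 cannibal ← the west ledge.  (the west ledge: 3M 2C; the east ledge: 3M 2C)
7. 1 missionary and 2 cannibals → the east ledge.  (the west ledge: 2M 0C; the east ledge: 4M 4C)
8. 1 cannibal ← the west ledge.  (the west ledge: 2M 1C; the east ledge: 4M 3C)
9. 2 missionaries and 1 cannibal → the east ledge.  (the west ledge: 0M 0C; the east ledge: 6M 4C)

9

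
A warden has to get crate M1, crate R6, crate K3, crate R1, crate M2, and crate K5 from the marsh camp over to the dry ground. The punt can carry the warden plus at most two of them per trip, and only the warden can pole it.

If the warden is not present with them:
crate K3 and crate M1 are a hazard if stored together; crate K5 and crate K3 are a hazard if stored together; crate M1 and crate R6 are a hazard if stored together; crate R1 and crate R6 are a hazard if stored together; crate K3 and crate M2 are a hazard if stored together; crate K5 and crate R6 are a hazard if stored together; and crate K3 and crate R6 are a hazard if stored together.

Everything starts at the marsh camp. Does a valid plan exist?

Yes

1. Warden goes to the dry ground with crate K3 and crate R6.
2. Warden goes back to the marsh camp with crate R6.
3. Warden goes to the dry ground with crate R1 and crate R6.
4. Warden goes back to the marsh camp with crate R6.
5. Warden goes to the dry ground with crate K5 and crate M1.
6. Warden goes back to the marsh camp with crate K3.
7. Warden goes to the dry ground with crate M2 and crate R6.
8. Warden goes back to the marsh camp with crate R6.
9. Warden goes to the dry ground with crate K3 and crate R6.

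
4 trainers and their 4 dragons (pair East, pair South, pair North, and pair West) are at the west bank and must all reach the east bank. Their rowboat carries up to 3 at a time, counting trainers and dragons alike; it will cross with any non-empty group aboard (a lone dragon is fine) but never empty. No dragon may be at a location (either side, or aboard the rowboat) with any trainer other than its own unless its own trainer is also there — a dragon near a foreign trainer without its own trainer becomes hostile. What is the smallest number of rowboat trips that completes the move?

9

Counting alone: each trip to the east bank takes at most 3 across and each return brings at least 1 back, so after t trips out (and t−1 returns) at most 3t − (t−1) of the 8 are across; that first reaches 8 at t = 4, so at least 7 crossings are needed.
The safety rule pushes this higher. Following every safe sequence of crossings, the most of the 8 that can be at the east bank as the rowboat arrives there on crossing 7 is 7 — never all 8.
So no plan with fewer than 9 crossings exists, and this one achieves 9:
1. dragon East and trainer East cross → the east bank.
2. trainer East crosses ← the west bank.
3. dragon South, trainer East, and trainer South cross → the east bank.
4. dragon East and trainer East cross ← the west bank.
5. trainer East, trainer North, and trainer West cross → the east bank.
6. dragon South crosses ← the west bank.
7. dragon East and dragon South cross → the east bank.
8. dragon East crosses ← the west bank.
9. dragon East, dragon North, and dragon West cross → the east bank.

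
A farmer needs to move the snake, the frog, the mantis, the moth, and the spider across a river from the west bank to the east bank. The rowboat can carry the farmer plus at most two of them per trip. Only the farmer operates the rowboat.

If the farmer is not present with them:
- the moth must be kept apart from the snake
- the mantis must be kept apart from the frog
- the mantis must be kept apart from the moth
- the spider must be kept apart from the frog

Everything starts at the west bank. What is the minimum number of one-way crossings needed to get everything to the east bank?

7

Counting alone: the farmer can take at most 2 across per trip to the east bank, so moving all 5 needs at least 3 loaded trips out, with a return between consecutive ones — at least 5 crossings.
The safety rule pushes this higher. Following every safe sequence of crossings, the most of the 5 that can be at the east bank as the rowboat arrives there on crossing 5 is 4 — never all 5.
So no plan with fewer than 7 crossings exists, and this one achieves 7:
1. Farmer goes to the east bank with the frog and the moth.
2. Farmer goes back to the west bank alone.
3. Farmer goes to the east bank with the snake.
4. Farmer goes back to the west bank with the moth.
5. Farmer goes to the east bank with the mantis and the spider.
6. Farmer goes back to the west bank with the frog.
7. Farmer goes to the east bank with the frog and the moth.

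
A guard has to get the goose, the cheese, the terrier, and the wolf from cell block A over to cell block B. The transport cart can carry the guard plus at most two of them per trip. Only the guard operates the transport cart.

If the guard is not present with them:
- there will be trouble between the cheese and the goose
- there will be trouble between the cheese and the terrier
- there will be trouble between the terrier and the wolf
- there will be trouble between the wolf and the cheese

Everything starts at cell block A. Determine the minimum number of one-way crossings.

5

Counting alone: the guard can take at most 2 across per trip to cell block B, so moving all 4 needs at least 2 loaded trips out, with a return between consecutive ones — at least 3 crossings.
The safety rule pushes this higher. Following every safe sequence of crossings, the most of the 4 that can be at cell block B as the transport cart arrives there on crossing 3 is 3 — never all 4.
So no plan with fewer than 5 crossings exists, and this one achieves 5:
1. Guard goes to cell block B with the cheese and the terrier.
2. Guard goes back to cell block A with the cheese.
3. Guard goes to cell block B with the cheese and the goose.
4. Guard goes back to cell block A with the cheese.
5. Guard goes to cell block B with the cheese and the wolf.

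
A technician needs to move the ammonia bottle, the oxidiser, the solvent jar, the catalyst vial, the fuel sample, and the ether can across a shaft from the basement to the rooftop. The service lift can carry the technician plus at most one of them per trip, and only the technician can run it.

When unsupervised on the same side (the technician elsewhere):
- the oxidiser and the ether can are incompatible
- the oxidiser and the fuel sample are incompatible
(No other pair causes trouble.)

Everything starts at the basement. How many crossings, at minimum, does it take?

13

Counting alone: the technician can take at most 1 across per trip to the rooftop, so moving all 6 needs at least 6 loaded trips out, with a return between consecutive ones — at least 11 crossings.
The safety rule pushes this higher. Following every safe sequence of crossings, the most of the 6 that can be at the rooftop as the service lift arrives there on crossing 11 is 5 — never all 6.
So no plan with fewer than 13 crossings exists, and this one achieves 13:
1. Technician goes to the rooftop with the oxidiser.
2. Technician goes back to the basement alone.
3. Technician goes to the rooftop with the ammonia bottle.
4. Technician goes back to the basement alone.
5. Technician goes to the rooftop with the solvent jar.
6. Technician goes back to the basement alone.
7. Technician goes to the rooftop with the catalyst vial.
8. Technician goes back to the basement alone.
9. Technician goes to the rooftop with the fuel sample.
10. Technician goes back to the basement with the oxidiser.
11. Technician goes to the rooftop with the ether can.
12. Technician goes back to the basement alone.
13. Technician goes to the rooftop with the oxidiser.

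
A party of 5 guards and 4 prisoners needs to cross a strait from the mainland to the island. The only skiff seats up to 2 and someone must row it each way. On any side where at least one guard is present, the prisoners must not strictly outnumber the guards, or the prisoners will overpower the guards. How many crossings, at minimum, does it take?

15

Counting alone: each trip to the island takes at most 2 across and each return brings at least 1 back, so after t trips out (and t−1 returns) at most 2t − (t−1) of the 9 are across; that first reaches 9 at t = 8, so at least 15 crossings are needed.
The plan below uses exactly 15 crossings, so it is optimal:
1. 2 prisoners → the island.  (the mainland: 5G 2P; the island: 0G 2P)
2. 1 prisoner ← the mainland.  (the mainland: 5G 3P; the island: 0G 1P)
3. 2 prisoners → the island.  (the mainland: 5G 1P; the island: 0G 3P)
4. 1 prisoner ← the mainland.  (the mainland: 5G 2P; the island: 0G 2P)
5. 2 guards → the island.  (the mainland: 3G 2P; the island: 2G 2P)
6. 1 prisoner ← the mainland.  (the mainland: 3G 3P; the island: 2G 1P)
7. 1 guard and 1 prisoner → the island.  (the mainland: 2G 2P; the island: 3G 2P)
8. 1 guard ← the mainland.  (the mainland: 3G 2P; the island: 2G 2P)
9. 1 guard and 1 prisoner → the island.  (the mainland: 2G 1P; the island: 3G 3P)
10. 1 prisoner ← the mainland.  (the mainland: 2G 2P; the island: 3G 2P)
11. 1 guard and 1 prisoner → the island.  (the mainland: 1G 1P; the island: 4G 3P)
12. 1 guard ← the mainland.  (the mainland: 2G 1P; the island: 3G 3P)
13. 1 guard and 1 prisoner → the island.  (the mainland: 1G 0P; the island: 4G 4P)
14. 1 prisoner ← the mainland.  (the mainland: 1G 1P; the island: 4G 3P)
15. 1 guard and 1 prisoner → the island.  (the mainland: 0G 0P; the island: 5G 4P)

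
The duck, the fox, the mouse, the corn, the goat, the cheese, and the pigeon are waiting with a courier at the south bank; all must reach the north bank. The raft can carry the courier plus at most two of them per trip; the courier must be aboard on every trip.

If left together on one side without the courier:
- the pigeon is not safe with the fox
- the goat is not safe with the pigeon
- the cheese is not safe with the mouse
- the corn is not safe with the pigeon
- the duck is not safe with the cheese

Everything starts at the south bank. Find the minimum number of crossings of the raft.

9

Counting alone: the courier can take at most 2 across per trip to the north bank, so moving all 7 needs at least 4 loaded trips out, with a return between consecutive ones — at least 7 crossings.
The safety rule pushes this higher. Following every safe sequence of crossings, the most of the 7 that can be at the north bank as the raft arrives there on crossing 7 is 6 — never all 7.
So no plan with fewer than 9 crossings exists, and this one achieves 9:
1. Courier goes to the north bank with the cheese and the pigeon.
2. Courier goes back to the south bank alone.
3. Courier goes to the north bank with the duck.
4. Courier goes back to the south bank with the cheese.
5. Courier goes to the north bank with the fox and the mouse.
6. Courier goes back to the south bank with the pigeon.
7. Courier goes to the north bank with the corn and the goat.
8. Courier goes back to the south bank alone.
9. Courier goes to the north bank with the cheese and the pigeon.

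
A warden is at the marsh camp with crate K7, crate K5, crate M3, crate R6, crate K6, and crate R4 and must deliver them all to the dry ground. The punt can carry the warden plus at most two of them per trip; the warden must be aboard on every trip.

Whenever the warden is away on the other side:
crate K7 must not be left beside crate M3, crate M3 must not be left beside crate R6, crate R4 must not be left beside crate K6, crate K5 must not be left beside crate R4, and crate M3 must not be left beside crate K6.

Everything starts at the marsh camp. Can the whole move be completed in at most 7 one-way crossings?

Yes

Yes — this plan uses 7 crossings (≤ 7):
1. Warden goes to the dry ground with crate M3 and crate R4.  [the marsh camp: crate K5, crate K6, crate K7, crate R6 | the dry ground: crate M3, crate R4]
2. Warden goes back to the marsh camp alone.  [the marsh camp: crate K5, crate K6, crate K7, crate R6 | the dry ground: crate M3, crate R4]
3. Warden goes to the dry ground with crate K5 and crate K7.  [the marsh camp: crate K6, crate R6 | the dry ground: crate K5, crate K7, crate M3, crate R4]
4. Warden goes back to the marsh camp with crate M3 and crate R4.  [the marsh camp: crate K6, crate M3, crate R4, crate R6 | the dry ground: crate K5, crate K7]
5. Warden goes to the dry ground with crate K6 and crate R6.  [the marsh camp: crate M3, crate R4 | the dry ground: crate K5, crate K6, crate K7, crate R6]
6. Warden goes back to the marsh camp alone.  [the marsh camp: crate M3, crate R4 | the dry ground: crate K5, crate K6, crate K7, crate R6]
7. Warden goes to the dry ground with crate M3 and crate R4.  [the marsh camp: — | the dry ground: crate K5, crate K6, crate K7, crate M3, crate R4, crate R6]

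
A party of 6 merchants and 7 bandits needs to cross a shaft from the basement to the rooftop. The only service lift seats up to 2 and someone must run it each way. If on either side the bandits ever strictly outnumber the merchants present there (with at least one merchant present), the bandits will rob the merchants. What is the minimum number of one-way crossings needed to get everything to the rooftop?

impossible

The bandits already outnumber the merchants at the basement before anyone moves, so the starting position itself is disallowed.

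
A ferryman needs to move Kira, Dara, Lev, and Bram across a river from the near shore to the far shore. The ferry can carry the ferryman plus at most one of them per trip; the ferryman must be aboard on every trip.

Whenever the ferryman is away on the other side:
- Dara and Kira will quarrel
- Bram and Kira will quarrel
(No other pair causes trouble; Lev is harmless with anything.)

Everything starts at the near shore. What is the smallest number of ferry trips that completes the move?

Counting alone: the ferryman can take at most 1 across per trip to the far shore, so moving all 4 needs at least 4 loaded trips out, with a return between consecutive ones — at least 7 crossings.
The safety rule pushes this higher. Following every safe sequence of crossings, the most of the 4 that can be at the far shore as the ferry arrives there on crossing 7 is 3 — never all 4.
So no plan with fewer than 9 crossings exists, and this one achieves 9:
1. Ferryman goes to the far shore with Kira.  [the near shore: Bram, Dara, Lev | the far shore: Kira]
2. Ferryman goes back to the near shore alone.  [the near shore: Bram, Dara, Lev | the far shore: Kira]
3. Ferryman goes to the far shore with Dara.  [the near shore: Bram, Lev | the far shore: Dara, Kira]
4. Ferryman goes back to the near shore with Kira.  [the near shore: Bram, Kira, Lev | the far shore: Dara]
5. Ferryman goes to the far shore with Bram.  [the near shore: Kira, Lev | the far shore: Bram, Dara]
6. Ferryman goes back to the near shore alone.  [the near shore: Kira, Lev | the far shore: Bram, Dara]
7. Ferryman goes to the far shore with Lev.  [the near shore: Kira | the far shore: Bram, Dara, Lev]
8. Ferryman goes back to the near shore alone.  [the near shore: Kira | the far shore: Bram, Dara, Lev]
9. Ferryman goes to the far shore with Kira.  [the near shore: — | the far shore: Bram, Dara, Kira, Lev]

9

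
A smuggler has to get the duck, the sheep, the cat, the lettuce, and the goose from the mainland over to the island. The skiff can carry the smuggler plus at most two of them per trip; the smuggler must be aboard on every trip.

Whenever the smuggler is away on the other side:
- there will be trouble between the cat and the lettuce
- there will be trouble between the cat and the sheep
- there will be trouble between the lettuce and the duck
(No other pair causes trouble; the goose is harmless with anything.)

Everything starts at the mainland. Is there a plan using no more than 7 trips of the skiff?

Yes

Yes — this plan uses 5 crossings (≤ 7):
1. Smuggler goes to the island with the cat and the duck.  [the mainland: the goose, the lettuce, the sheep | the island: the cat, the duck]
2. Smuggler goes back to the mainland alone.  [the mainland: the goose, the lettuce, the sheep | the island: the cat, the duck]
3. Smuggler goes to the island with the goose.  [the mainland: the lettuce, the sheep | the island: the cat, the duck, the goose]
4. Smuggler goes back to the mainland alone.  [the mainland: the lettuce, the sheep | the island: the cat, the duck, the goose]
5. Smuggler goes to the island with the lettuce and the sheep.  [the mainland: — | the island: the cat, the duck, the goose, the lettuce, the sheep]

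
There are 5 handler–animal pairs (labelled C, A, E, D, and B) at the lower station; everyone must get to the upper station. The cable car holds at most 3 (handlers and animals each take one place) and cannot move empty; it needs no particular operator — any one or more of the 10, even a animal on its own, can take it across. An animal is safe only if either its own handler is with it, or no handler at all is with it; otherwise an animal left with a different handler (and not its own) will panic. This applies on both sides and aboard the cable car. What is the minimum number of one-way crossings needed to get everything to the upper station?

Counting alone: each trip to the upper station takes at most 3 across and each return brings at least 1 back, so after t trips out (and t−1 returns) at most 3t − (t−1) of the 10 are across; that first reaches 10 at t = 5, so at least 9 crossings are needed.
The safety rule pushes this higher. Following every safe sequence of crossings, the most of the 10 that can be at the upper station as the cable car arrives there on crossing 9 is 9 — never all 10.
So no plan with fewer than 11 crossings exists, and this one achieves 11:
1. animal C and handler C cross → the upper station.
2. handler C crosses ← the lower station.
3. animal A, animal D, and animal E cross → the upper station.
4. animal C crosses ← the lower station.
5. handler A, handler D, and handler E cross → the upper station.
6. animal A and handler A cross ← the lower station.
7. handler A, handler B, and handler C cross → the upper station.
8. animal E crosses ← the lower station.
9. animal A and animal C cross → the upper station.
10. animal C crosses ← the lower station.
11. animal B, animal C, and animal E cross → the upper station.

11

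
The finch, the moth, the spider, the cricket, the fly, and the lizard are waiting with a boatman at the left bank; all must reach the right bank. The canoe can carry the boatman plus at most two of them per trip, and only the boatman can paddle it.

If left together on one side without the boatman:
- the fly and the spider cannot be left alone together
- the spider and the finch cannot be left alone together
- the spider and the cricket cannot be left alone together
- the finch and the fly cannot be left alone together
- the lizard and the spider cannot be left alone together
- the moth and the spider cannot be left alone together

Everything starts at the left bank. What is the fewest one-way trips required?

9

Counting alone: the boatman can take at most 2 across per trip to the right bank, so moving all 6 needs at least 3 loaded trips out, with a return between consecutive ones — at least 5 crossings.
The safety rule pushes this higher. Following every safe sequence of crossings, the most of the 6 that can be at the right bank as the canoe arrives there on crossings 5, 7 is 4, 5 respectively — never all 6.
So no plan with fewer than 9 crossings exists, and this one achieves 9:
1. Boatman goes to the right bank with the finch and the spider.  [the left bank: the cricket, the fly, the lizard, the moth | the right bank: the finch, the spider]
2. Boatman goes back to the left bank with the finch.  [the left bank: the cricket, the finch, the fly, the lizard, the moth | the right bank: the spider]
3. Boatman goes to the right bank with the finch and the moth.  [the left bank: the cricket, the fly, the lizard | the right bank: the finch, the moth, the spider]
4. Boatman goes back to the left bank with the spider.  [the left bank: the cricket, the fly, the lizard, the spider | the right bank: the finch, the moth]
5. Boatman goes to the right bank with the cricket and the spider.  [the left bank: the fly, the lizard | the right bank: the cricket, the finch, the moth, the spider]
6. Boatman goes back to the left bank with the spider.  [the left bank: the fly, the lizard, the spider | the right bank: the cricket, the finch, the moth]
7. Boatman goes to the right bank with the lizard and the spider.  [the left bank: the fly | the right bank: the cricket, the finch, the lizard, the moth, the spider]
8. Boatman goes back to the left bank with the spider.  [the left bank: the fly, the spider | the right bank: the cricket, the finch, the lizard, the moth]
9. Boatman goes to the right bank with the fly and the spider.  [the left bank: — | the right bank: the cricket, the finch, the fly, the lizard, the moth, the spider]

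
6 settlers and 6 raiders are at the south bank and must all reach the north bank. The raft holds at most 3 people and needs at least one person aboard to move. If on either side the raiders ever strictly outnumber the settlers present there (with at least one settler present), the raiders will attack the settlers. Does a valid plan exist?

Following every safe sequence of crossings from the start, the most of the 12 that can be at the north bank as the raft arrives there on crossings 1, 3, 5 is 3, 5, 6 respectively; the best ever achieved is 6 of 12.
From crossing 7 on, no configuration arises that was not already reachable earlier: only 17 distinct safe configurations (who is on which side, and where the raft is) can ever be reached, none of them has everyone across, and every continuation just revisits them. They are: 0 settlers + 0 raiders across (raft back at the start); 0 settlers + 1 raider across (raft there); 0 settlers + 1 raider across (raft back at the start); 0 settlers + 2 raiders across (raft there); 0 settlers + 2 raiders across (raft back at the start); 0 settlers + 3 raiders across (raft there); 0 settlers + 3 raiders across (raft back at the start); 0 settlers + 4 raiders across (raft there); 0 settlers + 4 raiders across (raft back at the start); 0 settlers + 5 raiders across (raft there); 0 settlers + 5 raiders across (raft back at the start); 0 settlers + 6 raiders across (raft there); 1 settler + 1 raider across (raft there); 1 settler + 1 raider across (raft back at the start); 2 settlers + 2 raiders across (raft there); 2 settlers + 2 raiders across (raft back at the start); 3 settlers + 3 raiders across (raft there). So no valid plan exists.

No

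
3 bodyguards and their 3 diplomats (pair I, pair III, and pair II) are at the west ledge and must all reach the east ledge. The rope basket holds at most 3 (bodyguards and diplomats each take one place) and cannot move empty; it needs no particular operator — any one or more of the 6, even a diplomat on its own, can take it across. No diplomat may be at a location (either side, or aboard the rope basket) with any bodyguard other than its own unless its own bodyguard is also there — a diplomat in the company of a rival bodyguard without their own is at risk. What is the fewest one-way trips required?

Counting alone: each trip to the east ledge takes at most 3 across and each return brings at least 1 back, so after t trips out (and t−1 returns) at most 3t − (t−1) of the 6 are across; that first reaches 6 at t = 3, so at least 5 crossings are needed.
The plan below uses exactly 5 crossings, so it is optimal:
1. bodyguard I and diplomat I cross → the east ledge.
2. bodyguard I crosses ← the west ledge.
3. bodyguard I, bodyguard II, and bodyguard III cross → the east ledge.
4. diplomat I crosses ← the west ledge.
5. diplomat I, diplomat II, and diplomat III cross → the east ledge.

5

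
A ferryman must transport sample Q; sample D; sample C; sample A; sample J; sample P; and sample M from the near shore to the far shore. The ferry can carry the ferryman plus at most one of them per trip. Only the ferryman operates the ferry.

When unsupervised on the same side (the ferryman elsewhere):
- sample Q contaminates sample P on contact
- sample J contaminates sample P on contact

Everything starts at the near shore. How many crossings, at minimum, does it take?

15

Counting alone: the ferryman can take at most 1 across per trip to the far shore, so moving all 7 needs at least 7 loaded trips out, with a return between consecutive ones — at least 13 crossings.
The safety rule pushes this higher. Following every safe sequence of crossings, the most of the 7 that can be at the far shore as the ferry arrives there on crossing 13 is 6 — never all 7.
So no plan with fewer than 15 crossings exists, and this one achieves 15:
1. Ferryman goes to the far shore with sample P.  [the near shore: sample A, sample C, sample D, sample J, sample M, sample Q | the far shore: sample P]
2. Ferryman goes back to the near shore alone.  [the near shore: sample A, sample C, sample D, sample J, sample M, sample Q | the far shore: sample P]
3. Ferryman goes to the far shore with sample Q.  [the near shore: sample A, sample C, sample D, sample J, sample M | the far shore: sample P, sample Q]
4. Ferryman goes back to the near shore with sample P.  [the near shore: sample A, sample C, sample D, sample J, sample M, sample P | the far shore: sample Q]
5. Ferryman goes to the far shore with sample J.  [the near shore: sample A, sample C, sample D, sample M, sample P | the far shore: sample J, sample Q]
6. Ferryman goes back to the near shore alone.  [the near shore: sample A, sample C, sample D, sample M, sample P | the far shore: sample J, sample Q]
7. Ferryman goes to the far shore with sample D.  [the near shore: sample A, sample C, sample M, sample P | the far shore: sample D, sample J, sample Q]
8. Ferryman goes back to the near shore alone.  [the near shore: sample A, sample C, sample M, sample P | the far shore: sample D, sample J, sample Q]
9. Ferryman goes to the far shore with sample C.  [the near shore: sample A, sample M, sample P | the far shore: sample C, sample D, sample J, sample Q]
10. Ferryman goes back to the near shore alone.  [the near shore: sample A, sample M, sample P | the far shore: sample C, sample D, sample J, sample Q]
11. Ferryman goes to the far shore with sample A.  [the near shore: sample M, sample P | the far shore: sample A, sample C, sample D, sample J, sample Q]
12. Ferryman goes back to the near shore alone.  [the near shore: sample M, sample P | the far shore: sample A, sample C, sample D, sample J, sample Q]
13. Ferryman goes to the far shore with sample M.  [the near shore: sample P | the far shore: sample A, sample C, sample D, sample J, sample M, sample Q]
14. Ferryman goes back to the near shore alone.  [the near shore: sample P | the far shore: sample A, sample C, sample D, sample J, sample M, sample Q]
15. Ferryman goes to the far shore with sample P.  [the near shore: — | the far shore: sample A, sample C, sample D, sample J, sample M, sample P, sample Q]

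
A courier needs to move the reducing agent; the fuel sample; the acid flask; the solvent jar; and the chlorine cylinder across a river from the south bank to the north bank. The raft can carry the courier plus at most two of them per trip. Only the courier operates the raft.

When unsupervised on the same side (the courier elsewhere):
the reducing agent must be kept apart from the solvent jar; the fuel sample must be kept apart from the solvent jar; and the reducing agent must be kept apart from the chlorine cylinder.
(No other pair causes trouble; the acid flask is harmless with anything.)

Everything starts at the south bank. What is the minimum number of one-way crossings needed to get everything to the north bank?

Counting alone: the courier can take at most 2 across per trip to the north bank, so moving all 5 needs at least 3 loaded trips out, with a return between consecutive ones — at least 5 crossings.
The plan below uses exactly 5 crossings, so it is optimal:
1. Courier goes to the north bank with the fuel sample and the reducing agent.  [the south bank: the acid flask, the chlorine cylinder, the solvent jar | the north bank: the fuel sample, the reducing agent]
2. Courier goes back to the south bank alone.  [the south bank: the acid flask, the chlorine cylinder, the solvent jar | the north bank: the fuel sample, the reducing agent]
3. Courier goes to the north bank with the acid flask.  [the south bank: the chlorine cylinder, the solvent jar | the north bank: the acid flask, the fuel sample, the reducing agent]
4. Courier goes back to the south bank alone.  [the south bank: the chlorine cylinder, the solvent jar | the north bank: the acid flask, the fuel sample, the reducing agent]
5. Courier goes to the north bank with the chlorine cylinder and the solvent jar.  [the south bank: — | the north bank: the acid flask, the chlorine cylinder, the fuel sample, the reducing agent, the solvent jar]

5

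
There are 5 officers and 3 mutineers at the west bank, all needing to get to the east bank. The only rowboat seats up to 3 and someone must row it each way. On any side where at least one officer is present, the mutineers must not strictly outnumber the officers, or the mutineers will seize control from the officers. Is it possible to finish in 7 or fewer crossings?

Yes — this plan uses 7 crossings (≤ 7):
1. 2 mutineers → the east bank.  (the west bank: 5O 1M; the east bank: 0O 2M)
2. 1 mutineer ← the west bank.  (the west bank: 5O 2M; the east bank: 0O 1M)
3. 2 officers and 1 mutineer → the east bank.  (the west bank: 3O 1M; the east bank: 2O 2M)
4. 1 mutineer ← the west bank.  (the west bank: 3O 2M; the east bank: 2O 1M)
5. 1 officer and 2 mutineers → the east bank.  (the west bank: 2O 0M; the east bank: 3O 3M)
6. 1 mutineer ← the west bank.  (the west bank: 2O 1M; the east bank: 3O 2M)
7. 2 officers and 1 mutineer → the east bank.  (the west bank: 0O 0M; the east bank: 5O 3M)

Yes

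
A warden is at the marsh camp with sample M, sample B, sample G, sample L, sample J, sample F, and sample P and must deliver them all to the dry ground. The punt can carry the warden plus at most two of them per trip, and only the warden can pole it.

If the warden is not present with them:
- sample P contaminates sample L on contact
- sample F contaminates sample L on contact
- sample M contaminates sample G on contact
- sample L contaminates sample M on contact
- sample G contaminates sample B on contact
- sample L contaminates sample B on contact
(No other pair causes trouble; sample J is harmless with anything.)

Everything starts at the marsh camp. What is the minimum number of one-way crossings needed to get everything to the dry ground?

Counting alone: the warden can take at most 2 across per trip to the dry ground, so moving all 7 needs at least 4 loaded trips out, with a return between consecutive ones — at least 7 crossings.
The safety rule pushes this higher. Following every safe sequence of crossings, the most of the 7 that can be at the dry ground as the punt arrives there on crossing 7 is 6 — never all 7.
So no plan with fewer than 9 crossings exists, and this one achieves 9:
1. Warden goes to the dry ground with sample G and sample L.  [the marsh camp: sample B, sample F, sample J, sample M, sample P | the dry ground: sample G, sample L]
2. Warden goes back to the marsh camp alone.  [the marsh camp: sample B, sample F, sample J, sample M, sample P | the dry ground: sample G, sample L]
3. Warden goes to the dry ground with sample J.  [the marsh camp: sample B, sample F, sample M, sample P | the dry ground: sample G, sample J, sample L]
4. Warden goes back to the marsh camp alone.  [the marsh camp: sample B, sample F, sample M, sample P | the dry ground: sample G, sample J, sample L]
5. Warden goes to the dry ground with sample B and sample M.  [the marsh camp: sample F, sample P | the dry ground: sample B, sample G, sample J, sample L, sample M]
6. Warden goes back to the marsh camp with sample G and sample L.  [the marsh camp: sample F, sample G, sample L, sample P | the dry ground: sample B, sample J, sample M]
7. Warden goes to the dry ground with sample F and sample P.  [the marsh camp: sample G, sample L | the dry ground: sample B, sample F, sample J, sample M, sample P]
8. Warden goes back to the marsh camp alone.  [the marsh camp: sample G, sample L | the dry ground: sample B, sample F, sample J, sample M, sample P]
9. Warden goes to the dry ground with sample G and sample L.  [the marsh camp: — | the dry ground: sample B, sample F, sample G, sample J, sample L, sample M, sample P]

9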